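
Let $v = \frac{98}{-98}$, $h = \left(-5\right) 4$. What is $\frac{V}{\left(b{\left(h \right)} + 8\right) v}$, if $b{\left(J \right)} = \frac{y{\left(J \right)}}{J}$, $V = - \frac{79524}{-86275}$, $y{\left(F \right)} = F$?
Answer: $- \frac{8836}{86275} \approx -0.10242$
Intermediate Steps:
$V = \frac{79524}{86275}$ ($V = \left(-79524\right) \left(- \frac{1}{86275}\right) = \frac{79524}{86275} \approx 0.92175$)
$h = -20$
$b{\left(J \right)} = 1$ ($b{\left(J \right)} = \frac{J}{J} = 1$)
$v = -1$ ($v = 98 \left(- \frac{1}{98}\right) = -1$)
$\frac{V}{\left(b{\left(h \right)} + 8\right) v} = \frac{79524}{86275 \left(1 + 8\right) \left(-1\right)} = \frac{79524}{86275 \cdot 9 \left(-1\right)} = \frac{79524}{86275 \left(-9\right)} = \frac{79524}{86275} \left(- \frac{1}{9}\right) = - \frac{8836}{86275}$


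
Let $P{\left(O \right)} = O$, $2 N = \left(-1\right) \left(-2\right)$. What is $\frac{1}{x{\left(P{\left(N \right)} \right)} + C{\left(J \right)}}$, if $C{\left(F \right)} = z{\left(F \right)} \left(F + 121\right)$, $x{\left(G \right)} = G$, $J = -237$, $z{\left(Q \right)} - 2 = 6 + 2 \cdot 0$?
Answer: $- \frac{1}{927} \approx -0.0010787$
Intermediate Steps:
$z{\left(Q \right)} = 8$ ($z{\left(Q \right)} = 2 + \left(6 + 2 \cdot 0\right) = 2 + \left(6 + 0\right) = 2 + 6 = 8$)
$N = 1$ ($N = \frac{\left(-1\right) \left(-2\right)}{2} = \frac{1}{2} \cdot 2 = 1$)
$C{\left(F \right)} = 968 + 8 F$ ($C{\left(F \right)} = 8 \left(F + 121\right) = 8 \left(121 + F\right) = 968 + 8 F$)
$\frac{1}{x{\left(P{\left(N \right)} \right)} + C{\left(J \right)}} = \frac{1}{1 + \left(968 + 8 \left(-237\right)\right)} = \frac{1}{1 + \left(968 - 1896\right)} = \frac{1}{1 - 928} = \frac{1}{-927} = - \frac{1}{927}$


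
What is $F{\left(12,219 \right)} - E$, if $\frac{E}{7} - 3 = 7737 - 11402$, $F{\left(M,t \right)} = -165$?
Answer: $25469$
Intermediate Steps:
$E = -25634$ ($E = 21 + 7 \left(7737 - 11402\right) = 21 + 7 \left(-3665\right) = 21 - 25655 = -25634$)
$F{\left(12,219 \right)} - E = -165 - -25634 = -165 + 25634 = 25469$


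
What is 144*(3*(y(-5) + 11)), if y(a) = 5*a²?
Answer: 58752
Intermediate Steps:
144*(3*(y(-5) + 11)) = 144*(3*(5*(-5)² + 11)) = 144*(3*(5*25 + 11)) = 144*(3*(125 + 11)) = 144*(3*136) = 144*408 = 58752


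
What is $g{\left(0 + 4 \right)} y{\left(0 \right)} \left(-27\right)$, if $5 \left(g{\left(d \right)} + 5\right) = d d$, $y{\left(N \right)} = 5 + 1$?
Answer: $\frac{1458}{5} \approx 291.6$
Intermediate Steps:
$y{\left(N \right)} = 6$
$g{\left(d \right)} = -5 + \frac{d^{2}}{5}$ ($g{\left(d \right)} = -5 + \frac{d d}{5} = -5 + \frac{d^{2}}{5}$)
$g{\left(0 + 4 \right)} y{\left(0 \right)} \left(-27\right) = \left(-5 + \frac{\left(0 + 4\right)^{2}}{5}\right) 6 \left(-27\right) = \left(-5 + \frac{4^{2}}{5}\right) 6 \left(-27\right) = \left(-5 + \frac{1}{5} \cdot 16\right) 6 \left(-27\right) = \left(-5 + \frac{16}{5}\right) 6 \left(-27\right) = \left(- \frac{9}{5}\right) 6 \left(-27\right) = \left(- \frac{54}{5}\right) \left(-27\right) = \frac{1458}{5}$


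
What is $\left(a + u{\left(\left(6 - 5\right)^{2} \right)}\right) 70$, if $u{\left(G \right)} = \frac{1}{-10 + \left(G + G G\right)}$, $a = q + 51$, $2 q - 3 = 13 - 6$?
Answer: $\frac{15645}{4} \approx 3911.3$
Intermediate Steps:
$q = 5$ ($q = \frac{3}{2} + \frac{13 - 6}{2} = \frac{3}{2} + \frac{1}{2} \cdot 7 = \frac{3}{2} + \frac{7}{2} = 5$)
$a = 56$ ($a = 5 + 51 = 56$)
$u{\left(G \right)} = \frac{1}{-10 + G + G^{2}}$ ($u{\left(G \right)} = \frac{1}{-10 + \left(G + G^{2}\right)} = \frac{1}{-10 + G + G^{2}}$)
$\left(a + u{\left(\left(6 - 5\right)^{2} \right)}\right) 70 = \left(56 + \frac{1}{-10 + \left(6 - 5\right)^{2} + \left(\left(6 - 5\right)^{2}\right)^{2}}\right) 70 = \left(56 + \frac{1}{-10 + 1^{2} + \left(1^{2}\right)^{2}}\right) 70 = \left(56 + \frac{1}{-10 + 1 + 1^{2}}\right) 70 = \left(56 + \frac{1}{-10 + 1 + 1}\right) 70 = \left(56 + \frac{1}{-8}\right) 70 = \left(56 - \frac{1}{8}\right) 70 = \frac{447}{8} \cdot 70 = \frac{15645}{4}$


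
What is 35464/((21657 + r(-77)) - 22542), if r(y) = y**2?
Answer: 682/97 ≈ 7.0309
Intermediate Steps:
35464/((21657 + r(-77)) - 22542) = 35464/((21657 + (-77)**2) - 22542) = 35464/((21657 + 5929) - 22542) = 35464/(27586 - 22542) = 35464/5044 = 35464*(1/5044) = 682/97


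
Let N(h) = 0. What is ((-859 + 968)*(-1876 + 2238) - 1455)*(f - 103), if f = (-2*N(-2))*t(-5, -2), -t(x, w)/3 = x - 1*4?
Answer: -3914309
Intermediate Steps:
t(x, w) = 12 - 3*x (t(x, w) = -3*(x - 1*4) = -3*(x - 4) = -3*(-4 + x) = 12 - 3*x)
f = 0 (f = (-2*0)*(12 - 3*(-5)) = 0*(12 + 15) = 0*27 = 0)
((-859 + 968)*(-1876 + 2238) - 1455)*(f - 103) = ((-859 + 968)*(-1876 + 2238) - 1455)*(0 - 103) = (109*362 - 1455)*(-103) = (39458 - 1455)*(-103) = 38003*(-103) = -3914309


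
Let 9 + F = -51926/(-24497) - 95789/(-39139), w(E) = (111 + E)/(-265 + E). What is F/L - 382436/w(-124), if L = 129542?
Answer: -9238715597645699139122/807321618011909 ≈ -1.1444e+7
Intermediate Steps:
w(E) = (111 + E)/(-265 + E)
F = -4250217900/958788083 (F = -9 + (-51926/(-24497) - 95789/(-39139)) = -9 + (-51926*(-1/24497) - 95789*(-1/39139)) = -9 + (51926/24497 + 95789/39139) = -9 + 4378874847/958788083 = -4250217900/958788083 ≈ -4.4329)
F/L - 382436/w(-124) = -4250217900/958788083/129542 - 382436*(-265 - 124)/(111 - 124) = -4250217900/958788083*1/129542 - 382436/(-13/(-389)) = -2125108950/62101662923993 - 382436/((-1/389*(-13))) = -2125108950/62101662923993 - 382436/13/389 = -2125108950/62101662923993 - 382436*389/13 = -2125108950/62101662923993 - 148767604/13 = -9238715597645699139122/807321618011909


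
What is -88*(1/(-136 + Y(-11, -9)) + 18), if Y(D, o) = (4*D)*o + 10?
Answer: -213884/135 ≈ -1584.3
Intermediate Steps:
Y(D, o) = 10 + 4*D*o (Y(D, o) = 4*D*o + 10 = 10 + 4*D*o)
-88*(1/(-136 + Y(-11, -9)) + 18) = -88*(1/(-136 + (10 + 4*(-11)*(-9))) + 18) = -88*(1/(-136 + (10 + 396)) + 18) = -88*(1/(-136 + 406) + 18) = -88*(1/270 + 18) = -88*4861/270 = -213884/135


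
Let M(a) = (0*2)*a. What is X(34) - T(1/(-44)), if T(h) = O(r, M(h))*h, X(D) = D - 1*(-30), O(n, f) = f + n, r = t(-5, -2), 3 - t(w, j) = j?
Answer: 2821/44 ≈ 64.114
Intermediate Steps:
t(w, j) = 3 - j
r = 5 (r = 3 - 1*(-2) = 3 + 2 = 5)
M(a) = 0 (M(a) = 0*a = 0)
X(D) = 30 + D (X(D) = D + 30 = 30 + D)
T(h) = 5*h (T(h) = (0 + 5)*h = 5*h)
X(34) - T(1/(-44)) = (30 + 34) - 5/(-44) = 64 - 5*(-1)/44 = 64 - 1*(-5/44) = 64 + 5/44 = 2821/44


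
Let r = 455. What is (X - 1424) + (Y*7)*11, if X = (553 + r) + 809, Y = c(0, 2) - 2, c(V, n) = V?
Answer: 239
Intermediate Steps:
Y = -2 (Y = 0 - 2 = -2)
X = 1817 (X = (553 + 455) + 809 = 1008 + 809 = 1817)
(X - 1424) + (Y*7)*11 = (1817 - 1424) - 2*7*11 = 393 - 14*11 = 393 - 154 = 239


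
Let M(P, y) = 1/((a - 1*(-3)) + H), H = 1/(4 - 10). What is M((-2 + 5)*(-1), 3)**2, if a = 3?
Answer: 36/1225 ≈ 0.029388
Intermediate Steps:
H = -1/6 (H = 1/(-6) = -1/6 ≈ -0.16667)
M(P, y) = 6/35 (M(P, y) = 1/((3 - 1*(-3)) - 1/6) = 1/((3 + 3) - 1/6) = 1/(6 - 1/6) = 1/(35/6) = 6/35)
M((-2 + 5)*(-1), 3)**2 = (6/35)**2 = 36/1225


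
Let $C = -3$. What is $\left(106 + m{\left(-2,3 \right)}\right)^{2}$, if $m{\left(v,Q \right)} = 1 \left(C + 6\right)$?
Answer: $11881$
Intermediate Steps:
$m{\left(v,Q \right)} = 3$ ($m{\left(v,Q \right)} = 1 \left(-3 + 6\right) = 1 \cdot 3 = 3$)
$\left(106 + m{\left(-2,3 \right)}\right)^{2} = \left(106 + 3\right)^{2} = 109^{2} = 11881$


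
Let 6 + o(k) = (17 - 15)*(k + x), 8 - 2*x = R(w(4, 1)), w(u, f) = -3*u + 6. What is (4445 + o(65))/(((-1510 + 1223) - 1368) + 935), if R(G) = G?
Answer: -4583/720 ≈ -6.3653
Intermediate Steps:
w(u, f) = 6 - 3*u
x = 7 (x = 4 - (6 - 3*4)/2 = 4 - (6 - 12)/2 = 4 - ½*(-6) = 4 + 3 = 7)
o(k) = 8 + 2*k (o(k) = -6 + (17 - 15)*(k + 7) = -6 + 2*(7 + k) = -6 + (14 + 2*k) = 8 + 2*k)
(4445 + o(65))/(((-1510 + 1223) - 1368) + 935) = (4445 + (8 + 2*65))/(((-1510 + 1223) - 1368) + 935) = (4445 + (8 + 130))/((-287 - 1368) + 935) = (4445 + 138)/(-1655 + 935) = 4583/(-720) = 4583*(-1/720) = -4583/720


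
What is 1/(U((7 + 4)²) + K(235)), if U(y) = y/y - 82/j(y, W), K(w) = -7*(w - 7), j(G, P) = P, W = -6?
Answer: -3/4744 ≈ -0.00063238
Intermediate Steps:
K(w) = 49 - 7*w (K(w) = -7*(-7 + w) = 49 - 7*w)
U(y) = 44/3 (U(y) = y/y - 82/(-6) = 1 - 82*(-⅙) = 1 + 41/3 = 44/3)
1/(U((7 + 4)²) + K(235)) = 1/(44/3 + (49 - 7*235)) = 1/(44/3 + (49 - 1645)) = 1/(44/3 - 1596) = 1/(-4744/3) = -3/4744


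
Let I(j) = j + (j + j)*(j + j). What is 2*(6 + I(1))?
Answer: 22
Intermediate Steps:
I(j) = j + 4*j² (I(j) = j + (2*j)*(2*j) = j + 4*j²)
2*(6 + I(1)) = 2*(6 + 1*(1 + 4*1)) = 2*(6 + 1*(1 + 4)) = 2*(6 + 1*5) = 2*(6 + 5) = 2*11 = 22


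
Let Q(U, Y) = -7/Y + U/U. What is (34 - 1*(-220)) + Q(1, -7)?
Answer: 256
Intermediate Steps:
Q(U, Y) = 1 - 7/Y (Q(U, Y) = -7/Y + 1 = 1 - 7/Y)
(34 - 1*(-220)) + Q(1, -7) = (34 - 1*(-220)) + (-7 - 7)/(-7) = (34 + 220) - 1/7*(-14) = 254 + 2 = 256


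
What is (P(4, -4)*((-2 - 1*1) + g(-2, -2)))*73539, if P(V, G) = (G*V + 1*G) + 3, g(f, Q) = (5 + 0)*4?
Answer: -21252771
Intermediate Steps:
g(f, Q) = 20 (g(f, Q) = 5*4 = 20)
P(V, G) = 3 + G + G*V (P(V, G) = (G*V + G) + 3 = (G + G*V) + 3 = 3 + G + G*V)
(P(4, -4)*((-2 - 1*1) + g(-2, -2)))*73539 = ((3 - 4 - 4*4)*((-2 - 1*1) + 20))*73539 = ((3 - 4 - 16)*((-2 - 1) + 20))*73539 = -17*(-3 + 20)*73539 = -17*17*73539 = -289*73539 = -21252771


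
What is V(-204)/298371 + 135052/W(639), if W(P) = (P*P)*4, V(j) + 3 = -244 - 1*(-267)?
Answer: 3360688831/40610381697 ≈ 0.082754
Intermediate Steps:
V(j) = 20 (V(j) = -3 + (-244 - 1*(-267)) = -3 + (-244 + 267) = -3 + 23 = 20)
W(P) = 4*P² (W(P) = P²*4 = 4*P²)
V(-204)/298371 + 135052/W(639) = 20/298371 + 135052/((4*639²)) = 20*(1/298371) + 135052/((4*408321)) = 20/298371 + 135052/1633284 = 20/298371 + 135052*(1/1633284) = 20/298371 + 33763/408321 = 3360688831/40610381697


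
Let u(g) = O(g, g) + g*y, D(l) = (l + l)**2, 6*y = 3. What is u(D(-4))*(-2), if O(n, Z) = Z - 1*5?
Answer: -182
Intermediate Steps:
y = 1/2 (y = (1/6)*3 = 1/2 ≈ 0.50000)
O(n, Z) = -5 + Z (O(n, Z) = Z - 5 = -5 + Z)
D(l) = 4*l**2 (D(l) = (2*l)**2 = 4*l**2)
u(g) = -5 + 3*g/2 (u(g) = (-5 + g) + g*(1/2) = (-5 + g) + g/2 = -5 + 3*g/2)
u(D(-4))*(-2) = (-5 + 3*(4*(-4)**2)/2)*(-2) = (-5 + 3*(4*16)/2)*(-2) = (-5 + (3/2)*64)*(-2) = (-5 + 96)*(-2) = 91*(-2) = -182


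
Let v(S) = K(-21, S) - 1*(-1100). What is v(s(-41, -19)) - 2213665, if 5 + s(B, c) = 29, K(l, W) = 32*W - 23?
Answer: -2211820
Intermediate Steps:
K(l, W) = -23 + 32*W
s(B, c) = 24 (s(B, c) = -5 + 29 = 24)
v(S) = 1077 + 32*S (v(S) = (-23 + 32*S) - 1*(-1100) = (-23 + 32*S) + 1100 = 1077 + 32*S)
v(s(-41, -19)) - 2213665 = (1077 + 32*24) - 2213665 = (1077 + 768) - 2213665 = 1845 - 2213665 = -2211820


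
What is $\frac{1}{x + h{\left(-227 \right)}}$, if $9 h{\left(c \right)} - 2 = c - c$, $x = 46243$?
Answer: $\frac{9}{416189} \approx 2.1625 \cdot 10^{-5}$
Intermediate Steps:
$h{\left(c \right)} = \frac{2}{9}$ ($h{\left(c \right)} = \frac{2}{9} + \frac{c - c}{9} = \frac{2}{9} + \frac{1}{9} \cdot 0 = \frac{2}{9} + 0 = \frac{2}{9}$)
$\frac{1}{x + h{\left(-227 \right)}} = \frac{1}{46243 + \frac{2}{9}} = \frac{1}{\frac{416189}{9}} = \frac{9}{416189}$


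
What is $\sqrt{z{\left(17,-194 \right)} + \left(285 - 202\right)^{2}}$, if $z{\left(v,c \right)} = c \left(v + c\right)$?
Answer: $\sqrt{41227} \approx 203.04$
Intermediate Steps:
$z{\left(v,c \right)} = c \left(c + v\right)$
$\sqrt{z{\left(17,-194 \right)} + \left(285 - 202\right)^{2}} = \sqrt{- 194 \left(-194 + 17\right) + \left(285 - 202\right)^{2}} = \sqrt{\left(-194\right) \left(-177\right) + 83^{2}} = \sqrt{34338 + 6889} = \sqrt{41227}$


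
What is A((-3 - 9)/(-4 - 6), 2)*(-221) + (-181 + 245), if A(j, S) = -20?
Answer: 4484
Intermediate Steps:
A((-3 - 9)/(-4 - 6), 2)*(-221) + (-181 + 245) = -20*(-221) + (-181 + 245) = 4420 + 64 = 4484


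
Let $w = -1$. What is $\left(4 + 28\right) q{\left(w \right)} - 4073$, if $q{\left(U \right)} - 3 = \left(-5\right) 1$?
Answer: $-4137$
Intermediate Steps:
$q{\left(U \right)} = -2$ ($q{\left(U \right)} = 3 - 5 = -2$)
$\left(4 + 28\right) q{\left(w \right)} - 4073 = \left(4 + 28\right) \left(-2\right) - 4073 = 32 \left(-2\right) - 4073 = -64 - 4073 = -4137$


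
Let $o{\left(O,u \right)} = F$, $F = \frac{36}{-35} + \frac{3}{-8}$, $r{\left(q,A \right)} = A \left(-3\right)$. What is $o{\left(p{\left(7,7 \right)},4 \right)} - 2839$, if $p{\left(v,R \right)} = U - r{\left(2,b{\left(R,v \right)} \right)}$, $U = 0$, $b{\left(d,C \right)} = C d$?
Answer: $- \frac{795313}{280} \approx -2840.4$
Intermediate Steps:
$r{\left(q,A \right)} = - 3 A$
$p{\left(v,R \right)} = 3 R v$ ($p{\left(v,R \right)} = 0 - - 3 v R = 0 - - 3 R v = 0 + 3 R v = 3 R v$)
$F = - \frac{393}{280}$ ($F = 36 \left(- \frac{1}{35}\right) + 3 \left(- \frac{1}{8}\right) = - \frac{36}{35} - \frac{3}{8} = - \frac{393}{280} \approx -1.4036$)
$o{\left(O,u \right)} = - \frac{393}{280}$
$o{\left(p{\left(7,7 \right)},4 \right)} - 2839 = - \frac{393}{280} - 2839 = - \frac{795313}{280}$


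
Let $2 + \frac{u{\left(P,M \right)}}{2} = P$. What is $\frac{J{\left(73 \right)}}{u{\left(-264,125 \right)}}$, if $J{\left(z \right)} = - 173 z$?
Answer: $\frac{12629}{532} \approx 23.739$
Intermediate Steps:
$u{\left(P,M \right)} = -4 + 2 P$
$\frac{J{\left(73 \right)}}{u{\left(-264,125 \right)}} = \frac{\left(-173\right) 73}{-4 + 2 \left(-264\right)} = - \frac{12629}{-4 - 528} = - \frac{12629}{-532} = \left(-12629\right) \left(- \frac{1}{532}\right) = \frac{12629}{532}$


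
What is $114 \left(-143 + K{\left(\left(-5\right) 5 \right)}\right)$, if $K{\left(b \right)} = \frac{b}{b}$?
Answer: $-16188$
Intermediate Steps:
$K{\left(b \right)} = 1$
$114 \left(-143 + K{\left(\left(-5\right) 5 \right)}\right) = 114 \left(-143 + 1\right) = 114 \left(-142\right) = -16188$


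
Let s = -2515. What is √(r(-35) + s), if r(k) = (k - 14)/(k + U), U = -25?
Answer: I*√2262765/30 ≈ 50.142*I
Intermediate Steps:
r(k) = (-14 + k)/(-25 + k) (r(k) = (k - 14)/(k - 25) = (-14 + k)/(-25 + k))
√(r(-35) + s) = √((-14 - 35)/(-25 - 35) - 2515) = √(-49/(-60) - 2515) = √(-1/60*(-49) - 2515) = √(49/60 - 2515) = √(-150851/60) = I*√2262765/30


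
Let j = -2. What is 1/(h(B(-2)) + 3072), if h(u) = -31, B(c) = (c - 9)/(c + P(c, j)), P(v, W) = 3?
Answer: 1/3041 ≈ 0.00032884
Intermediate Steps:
B(c) = (-9 + c)/(3 + c) (B(c) = (c - 9)/(c + 3) = (-9 + c)/(3 + c))
1/(h(B(-2)) + 3072) = 1/(-31 + 3072) = 1/3041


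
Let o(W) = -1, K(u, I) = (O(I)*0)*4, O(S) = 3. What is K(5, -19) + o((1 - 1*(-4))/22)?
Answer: -1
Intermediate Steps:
K(u, I) = 0 (K(u, I) = (3*0)*4 = 0*4 = 0)
K(5, -19) + o((1 - 1*(-4))/22) = 0 - 1 = -1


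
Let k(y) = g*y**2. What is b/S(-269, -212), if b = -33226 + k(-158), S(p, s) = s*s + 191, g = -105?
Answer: -2654446/45135 ≈ -58.811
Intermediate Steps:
k(y) = -105*y**2
S(p, s) = 191 + s**2 (S(p, s) = s**2 + 191 = 191 + s**2)
b = -2654446 (b = -33226 - 105*(-158)**2 = -33226 - 105*24964 = -33226 - 2621220 = -2654446)
b/S(-269, -212) = -2654446/(191 + (-212)**2) = -2654446/(191 + 44944) = -2654446/45135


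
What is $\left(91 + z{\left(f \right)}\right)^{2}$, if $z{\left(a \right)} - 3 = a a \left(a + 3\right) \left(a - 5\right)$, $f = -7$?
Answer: $5982916$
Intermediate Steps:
$z{\left(a \right)} = 3 + a^{2} \left(-5 + a\right) \left(3 + a\right)$ ($z{\left(a \right)} = 3 + a a \left(a + 3\right) \left(a - 5\right) = 3 + a^{2} \left(3 + a\right) \left(-5 + a\right) = 3 + a^{2} \left(-5 + a\right) \left(3 + a\right)$)
$\left(91 + z{\left(f \right)}\right)^{2} = \left(91 + \left(3 + \left(-7\right)^{4} - 15 \left(-7\right)^{2} - 2 \left(-7\right)^{3}\right)\right)^{2} = \left(91 + \left(3 + 2401 - 735 - -686\right)\right)^{2} = \left(91 + \left(3 + 2401 - 735 + 686\right)\right)^{2} = \left(91 + 2355\right)^{2} = 2446^{2} = 5982916$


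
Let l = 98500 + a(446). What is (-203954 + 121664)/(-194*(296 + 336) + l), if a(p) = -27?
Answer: 5486/1609 ≈ 3.4096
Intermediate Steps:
l = 98473 (l = 98500 - 27 = 98473)
(-203954 + 121664)/(-194*(296 + 336) + l) = (-203954 + 121664)/(-194*(296 + 336) + 98473) = -82290/(-194*632 + 98473) = -82290/(-122608 + 98473) = -82290/(-24135) = -82290*(-1/24135) = 5486/1609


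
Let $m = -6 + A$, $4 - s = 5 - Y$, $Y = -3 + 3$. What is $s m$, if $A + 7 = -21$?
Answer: $34$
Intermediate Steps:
$Y = 0$
$A = -28$ ($A = -7 - 21 = -28$)
$s = -1$ ($s = 4 - \left(5 - 0\right) = 4 - \left(5 + 0\right) = 4 - 5 = -1$)
$m = -34$ ($m = -6 - 28 = -34$)
$s m = \left(-1\right) \left(-34\right) = 34$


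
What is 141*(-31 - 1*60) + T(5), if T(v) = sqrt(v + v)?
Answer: -12831 + sqrt(10) ≈ -12828.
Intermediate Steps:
T(v) = sqrt(2)*sqrt(v) (T(v) = sqrt(2*v) = sqrt(2)*sqrt(v))
141*(-31 - 1*60) + T(5) = 141*(-31 - 1*60) + sqrt(2)*sqrt(5) = 141*(-31 - 60) + sqrt(10) = 141*(-91) + sqrt(10) = -12831 + sqrt(10)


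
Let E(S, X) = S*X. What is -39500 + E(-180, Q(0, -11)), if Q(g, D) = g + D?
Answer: -37520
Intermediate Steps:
Q(g, D) = D + g
-39500 + E(-180, Q(0, -11)) = -39500 - 180*(-11 + 0) = -39500 - 180*(-11) = -39500 + 1980 = -37520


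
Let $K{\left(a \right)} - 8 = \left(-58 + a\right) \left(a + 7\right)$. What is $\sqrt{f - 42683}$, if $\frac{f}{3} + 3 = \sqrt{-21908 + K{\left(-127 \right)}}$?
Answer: $\sqrt{-42692 + 30 \sqrt{3}} \approx 206.49 i$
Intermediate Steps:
$K{\left(a \right)} = 8 + \left(-58 + a\right) \left(7 + a\right)$ ($K{\left(a \right)} = 8 + \left(-58 + a\right) \left(a + 7\right) = 8 + \left(-58 + a\right) \left(7 + a\right)$)
$f = -9 + 30 \sqrt{3}$ ($f = -9 + 3 \sqrt{-21908 - \left(-6079 - 16129\right)} = -9 + 3 \sqrt{-21908 + \left(-398 + 16129 + 6477\right)} = -9 + 3 \sqrt{-21908 + 22208} = -9 + 3 \sqrt{300} = -9 + 3 \cdot 10 \sqrt{3} = -9 + 30 \sqrt{3} \approx 42.962$)
$\sqrt{f - 42683} = \sqrt{\left(-9 + 30 \sqrt{3}\right) - 42683} = \sqrt{-42692 + 30 \sqrt{3}}$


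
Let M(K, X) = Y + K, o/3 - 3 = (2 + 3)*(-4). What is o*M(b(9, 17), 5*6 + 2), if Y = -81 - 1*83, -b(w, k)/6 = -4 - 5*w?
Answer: -6630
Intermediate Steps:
o = -51 (o = 9 + 3*((2 + 3)*(-4)) = 9 + 3*(5*(-4)) = 9 + 3*(-20) = 9 - 60 = -51)
b(w, k) = 24 + 30*w (b(w, k) = -6*(-4 - 5*w) = 24 + 30*w)
Y = -164 (Y = -81 - 83 = -164)
M(K, X) = -164 + K
o*M(b(9, 17), 5*6 + 2) = -51*(-164 + (24 + 30*9)) = -51*(-164 + (24 + 270)) = -51*(-164 + 294) = -51*130 = -6630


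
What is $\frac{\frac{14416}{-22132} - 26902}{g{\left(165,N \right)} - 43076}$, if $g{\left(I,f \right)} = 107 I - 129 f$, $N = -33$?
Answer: $\frac{74426185}{58550206} \approx 1.2712$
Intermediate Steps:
$g{\left(I,f \right)} = - 129 f + 107 I$
$\frac{\frac{14416}{-22132} - 26902}{g{\left(165,N \right)} - 43076} = \frac{\frac{14416}{-22132} - 26902}{\left(\left(-129\right) \left(-33\right) + 107 \cdot 165\right) - 43076} = \frac{14416 \left(- \frac{1}{22132}\right) - 26902}{\left(4257 + 17655\right) - 43076} = \frac{- \frac{3604}{5533} - 26902}{21912 - 43076} = - \frac{148852370}{5533 \left(-21164\right)} = \left(- \frac{148852370}{5533}\right) \left(- \frac{1}{21164}\right) = \frac{74426185}{58550206}$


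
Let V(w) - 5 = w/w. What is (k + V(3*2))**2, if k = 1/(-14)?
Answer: 6889/196 ≈ 35.148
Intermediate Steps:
V(w) = 6 (V(w) = 5 + w/w = 5 + 1 = 6)
k = -1/14 ≈ -0.071429
(k + V(3*2))**2 = (-1/14 + 6)**2 = (83/14)**2 = 6889/196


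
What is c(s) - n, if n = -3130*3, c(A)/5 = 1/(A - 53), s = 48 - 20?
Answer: 46949/5 ≈ 9389.8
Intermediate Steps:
s = 28
c(A) = 5/(-53 + A) (c(A) = 5/(A - 53) = 5/(-53 + A))
n = -9390
c(s) - n = 5/(-53 + 28) - 1*(-9390) = 5/(-25) + 9390 = 5*(-1/25) + 9390 = -1/5 + 9390 = 46949/5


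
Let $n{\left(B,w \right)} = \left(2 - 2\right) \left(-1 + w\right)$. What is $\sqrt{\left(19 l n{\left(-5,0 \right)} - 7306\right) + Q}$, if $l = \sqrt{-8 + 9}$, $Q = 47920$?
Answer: $\sqrt{40614} \approx 201.53$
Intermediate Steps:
$n{\left(B,w \right)} = 0$ ($n{\left(B,w \right)} = 0 \left(-1 + w\right) = 0$)
$l = 1$ ($l = \sqrt{1} = 1$)
$\sqrt{\left(19 l n{\left(-5,0 \right)} - 7306\right) + Q} = \sqrt{\left(19 \cdot 1 \cdot 0 - 7306\right) + 47920} = \sqrt{\left(19 \cdot 0 - 7306\right) + 47920} = \sqrt{\left(0 - 7306\right) + 47920} = \sqrt{-7306 + 47920} = \sqrt{40614}$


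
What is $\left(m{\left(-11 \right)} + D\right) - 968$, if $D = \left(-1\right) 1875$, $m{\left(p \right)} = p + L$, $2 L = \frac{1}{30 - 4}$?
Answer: $- \frac{148407}{52} \approx -2854.0$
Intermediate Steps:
$L = \frac{1}{52}$ ($L = \frac{1}{2 \left(30 - 4\right)} = \frac{1}{2 \cdot 26} = \frac{1}{2} \cdot \frac{1}{26} = \frac{1}{52} \approx 0.019231$)
$m{\left(p \right)} = \frac{1}{52} + p$ ($m{\left(p \right)} = p + \frac{1}{52} = \frac{1}{52} + p$)
$D = -1875$
$\left(m{\left(-11 \right)} + D\right) - 968 = \left(\left(\frac{1}{52} - 11\right) - 1875\right) - 968 = \left(- \frac{571}{52} - 1875\right) - 968 = - \frac{98071}{52} - 968 = - \frac{148407}{52}$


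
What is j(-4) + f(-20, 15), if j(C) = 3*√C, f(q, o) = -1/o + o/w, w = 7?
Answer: 218/105 + 6*I ≈ 2.0762 + 6.0*I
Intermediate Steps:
f(q, o) = -1/o + o/7
j(-4) + f(-20, 15) = 3*√(-4) + (-1/15 + (⅐)*15) = 3*(2*I) + (-1*1/15 + 15/7) = 6*I + (-1/15 + 15/7) = 6*I + 218/105 = 218/105 + 6*I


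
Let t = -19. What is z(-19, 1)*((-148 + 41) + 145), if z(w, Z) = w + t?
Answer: -1444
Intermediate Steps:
z(w, Z) = -19 + w (z(w, Z) = w - 19 = -19 + w)
z(-19, 1)*((-148 + 41) + 145) = (-19 - 19)*((-148 + 41) + 145) = -38*(-107 + 145) = -38*38 = -1444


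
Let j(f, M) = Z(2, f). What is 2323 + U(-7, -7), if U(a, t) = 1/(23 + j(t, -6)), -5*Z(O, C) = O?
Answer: 262504/113 ≈ 2323.0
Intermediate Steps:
Z(O, C) = -O/5
j(f, M) = -2/5 (j(f, M) = -1/5*2 = -2/5)
U(a, t) = 5/113 (U(a, t) = 1/(23 - 2/5) = 1/(113/5) = 5/113)
2323 + U(-7, -7) = 2323 + 5/113 = 262504/113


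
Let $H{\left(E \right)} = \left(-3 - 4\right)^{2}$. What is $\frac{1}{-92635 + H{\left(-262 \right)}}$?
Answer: $- \frac{1}{92586} \approx -1.0801 \cdot 10^{-5}$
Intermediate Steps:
$H{\left(E \right)} = 49$ ($H{\left(E \right)} = \left(-7\right)^{2} = 49$)
$\frac{1}{-92635 + H{\left(-262 \right)}} = \frac{1}{-92635 + 49} = \frac{1}{-92586} = - \frac{1}{92586}$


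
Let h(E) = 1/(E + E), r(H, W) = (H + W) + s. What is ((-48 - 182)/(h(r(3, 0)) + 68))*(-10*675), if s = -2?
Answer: 3105000/137 ≈ 22664.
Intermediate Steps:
r(H, W) = -2 + H + W (r(H, W) = (H + W) - 2 = -2 + H + W)
h(E) = 1/(2*E)
((-48 - 182)/(h(r(3, 0)) + 68))*(-10*675) = ((-48 - 182)/(1/(2*(-2 + 3 + 0)) + 68))*(-10*675) = -230/((1/2)/1 + 68)*(-6750) = -230/((1/2)*1 + 68)*(-6750) = -230/(1/2 + 68)*(-6750) = -230/137/2*(-6750) = -230*2/137*(-6750) = -460/137*(-6750) = 3105000/137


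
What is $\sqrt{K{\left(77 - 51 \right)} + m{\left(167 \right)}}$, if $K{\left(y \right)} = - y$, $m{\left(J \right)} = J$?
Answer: $\sqrt{141} \approx 11.874$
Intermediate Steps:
$\sqrt{K{\left(77 - 51 \right)} + m{\left(167 \right)}} = \sqrt{- (77 - 51) + 167} = \sqrt{\left(-1\right) 26 + 167} = \sqrt{-26 + 167} = \sqrt{141}$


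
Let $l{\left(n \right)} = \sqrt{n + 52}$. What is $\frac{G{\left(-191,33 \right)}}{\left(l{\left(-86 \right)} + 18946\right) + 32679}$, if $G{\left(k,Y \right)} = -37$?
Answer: $- \frac{1910125}{2665140659} + \frac{37 i \sqrt{34}}{2665140659} \approx -0.00071671 + 8.0951 \cdot 10^{-8} i$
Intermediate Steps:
$l{\left(n \right)} = \sqrt{52 + n}$
$\frac{G{\left(-191,33 \right)}}{\left(l{\left(-86 \right)} + 18946\right) + 32679} = - \frac{37}{\left(\sqrt{52 - 86} + 18946\right) + 32679} = - \frac{37}{\left(\sqrt{-34} + 18946\right) + 32679} = - \frac{37}{\left(i \sqrt{34} + 18946\right) + 32679} = - \frac{37}{\left(18946 + i \sqrt{34}\right) + 32679} = - \frac{37}{51625 + i \sqrt{34}}$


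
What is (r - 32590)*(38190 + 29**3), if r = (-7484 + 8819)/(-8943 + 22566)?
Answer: -9261112831355/4541 ≈ -2.0394e+9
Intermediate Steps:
r = 445/4541 (r = 1335/13623 = 1335*(1/13623) = 445/4541 ≈ 0.097996)
(r - 32590)*(38190 + 29**3) = (445/4541 - 32590)*(38190 + 29**3) = -147990745*(38190 + 24389)/4541 = -147990745/4541*62579 = -9261112831355/4541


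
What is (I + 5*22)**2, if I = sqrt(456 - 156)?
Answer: 12400 + 2200*sqrt(3) ≈ 16211.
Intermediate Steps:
I = 10*sqrt(3) (I = sqrt(300) = 10*sqrt(3) ≈ 17.320)
(I + 5*22)**2 = (10*sqrt(3) + 5*22)**2 = (10*sqrt(3) + 110)**2 = (110 + 10*sqrt(3))**2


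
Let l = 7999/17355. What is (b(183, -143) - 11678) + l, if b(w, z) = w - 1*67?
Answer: -200650511/17355 ≈ -11562.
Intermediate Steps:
l = 7999/17355 (l = 7999*(1/17355) = 7999/17355 ≈ 0.46090)
b(w, z) = -67 + w (b(w, z) = w - 67 = -67 + w)
(b(183, -143) - 11678) + l = ((-67 + 183) - 11678) + 7999/17355 = (116 - 11678) + 7999/17355 = -11562 + 7999/17355 = -200650511/17355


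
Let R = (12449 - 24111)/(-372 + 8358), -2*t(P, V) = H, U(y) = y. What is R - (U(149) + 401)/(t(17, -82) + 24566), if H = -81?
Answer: -291353303/196507509 ≈ -1.4827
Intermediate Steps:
t(P, V) = 81/2 (t(P, V) = -1/2*(-81) = 81/2)
R = -5831/3993 (R = -11662/7986 = -11662*1/7986 = -5831/3993 ≈ -1.4603)
R - (U(149) + 401)/(t(17, -82) + 24566) = -5831/3993 - (149 + 401)/(81/2 + 24566) = -5831/3993 - 550/49213/2 = -5831/3993 - 550*2/49213 = -5831/3993 - 1*1100/49213 = -5831/3993 - 1100/49213 = -291353303/196507509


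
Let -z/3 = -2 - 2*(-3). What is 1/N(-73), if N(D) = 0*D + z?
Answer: -1/12 ≈ -0.083333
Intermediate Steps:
z = -12 (z = -3*(-2 - 2*(-3)) = -3*(-2 + 6) = -3*4 = -12)
N(D) = -12 (N(D) = 0*D - 12 = 0 - 12 = -12)
1/N(-73) = 1/(-12) = -1/12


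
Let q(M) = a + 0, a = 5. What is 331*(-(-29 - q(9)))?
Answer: 11254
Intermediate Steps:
q(M) = 5 (q(M) = 5 + 0 = 5)
331*(-(-29 - q(9))) = 331*(-(-29 - 1*5)) = 331*(-(-29 - 5)) = 331*(-1*(-34)) = 331*34 = 11254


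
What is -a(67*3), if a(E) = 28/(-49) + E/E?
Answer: -3/7 ≈ -0.42857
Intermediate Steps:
a(E) = 3/7 (a(E) = 28*(-1/49) + 1 = -4/7 + 1 = 3/7)
-a(67*3) = -1*3/7 = -3/7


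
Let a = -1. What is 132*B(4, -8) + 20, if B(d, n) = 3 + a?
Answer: 284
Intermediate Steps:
B(d, n) = 2 (B(d, n) = 3 - 1 = 2)
132*B(4, -8) + 20 = 132*2 + 20 = 264 + 20 = 284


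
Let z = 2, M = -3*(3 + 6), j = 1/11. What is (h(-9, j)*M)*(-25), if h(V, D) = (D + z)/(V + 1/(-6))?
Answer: -18630/121 ≈ -153.97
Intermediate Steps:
j = 1/11 (j = 1*(1/11) = 1/11 ≈ 0.090909)
M = -27 (M = -3*9 = -27)
h(V, D) = (2 + D)/(-⅙ + V) (h(V, D) = (D + 2)/(V + 1/(-6)) = (2 + D)/(V - ⅙) = (2 + D)/(-⅙ + V))
(h(-9, j)*M)*(-25) = ((6*(2 + 1/11)/(-1 + 6*(-9)))*(-27))*(-25) = ((6*(23/11)/(-1 - 54))*(-27))*(-25) = ((6*(23/11)/(-55))*(-27))*(-25) = ((6*(-1/55)*(23/11))*(-27))*(-25) = -138/605*(-27)*(-25) = (3726/605)*(-25) = -18630/121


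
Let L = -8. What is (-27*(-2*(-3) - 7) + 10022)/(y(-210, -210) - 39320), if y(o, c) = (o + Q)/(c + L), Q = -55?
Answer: -2190682/8571495 ≈ -0.25558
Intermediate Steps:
y(o, c) = (-55 + o)/(-8 + c) (y(o, c) = (o - 55)/(c - 8) = (-55 + o)/(-8 + c))
(-27*(-2*(-3) - 7) + 10022)/(y(-210, -210) - 39320) = (-27*(-2*(-3) - 7) + 10022)/((-55 - 210)/(-8 - 210) - 39320) = (-27*(6 - 7) + 10022)/(-265/(-218) - 39320) = (-27*(-1) + 10022)/(-1/218*(-265) - 39320) = (27 + 10022)/(265/218 - 39320) = 10049/(-8571495/218) = 10049*(-218/8571495) = -2190682/8571495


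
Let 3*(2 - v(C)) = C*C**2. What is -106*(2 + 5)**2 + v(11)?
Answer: -16907/3 ≈ -5635.7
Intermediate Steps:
v(C) = 2 - C**3/3 (v(C) = 2 - C*C**2/3 = 2 - C**3/3)
-106*(2 + 5)**2 + v(11) = -106*(2 + 5)**2 + (2 - 1/3*11**3) = -106*7**2 + (2 - 1/3*1331) = -106*49 + (2 - 1331/3) = -5194 - 1325/3 = -16907/3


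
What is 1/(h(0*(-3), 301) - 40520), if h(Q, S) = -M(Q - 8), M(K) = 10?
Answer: -1/40530 ≈ -2.4673e-5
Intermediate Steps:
h(Q, S) = -10 (h(Q, S) = -1*10 = -10)
1/(h(0*(-3), 301) - 40520) = 1/(-10 - 40520) = 1/(-40530) = -1/40530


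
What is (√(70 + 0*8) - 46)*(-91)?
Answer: 4186 - 91*√70 ≈ 3424.6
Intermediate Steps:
(√(70 + 0*8) - 46)*(-91) = (√(70 + 0) - 46)*(-91) = (√70 - 46)*(-91) = (-46 + √70)*(-91) = 4186 - 91*√70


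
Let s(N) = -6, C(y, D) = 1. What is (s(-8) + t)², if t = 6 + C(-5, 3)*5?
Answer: 25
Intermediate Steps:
t = 11 (t = 6 + 1*5 = 6 + 5 = 11)
(s(-8) + t)² = (-6 + 11)² = 5² = 25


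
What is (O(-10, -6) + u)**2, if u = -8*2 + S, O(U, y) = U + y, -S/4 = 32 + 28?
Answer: 73984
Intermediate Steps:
S = -240 (S = -4*(32 + 28) = -4*60 = -240)
u = -256 (u = -8*2 - 240 = -16 - 240 = -256)
(O(-10, -6) + u)**2 = ((-10 - 6) - 256)**2 = (-16 - 256)**2 = (-272)**2 = 73984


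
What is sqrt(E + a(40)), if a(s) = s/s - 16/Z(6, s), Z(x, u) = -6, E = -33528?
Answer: I*sqrt(301719)/3 ≈ 183.1*I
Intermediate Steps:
a(s) = 11/3 (a(s) = s/s - 16/(-6) = 1 - 16*(-1/6) = 1 + 8/3 = 11/3)
sqrt(E + a(40)) = sqrt(-33528 + 11/3) = sqrt(-100573/3) = I*sqrt(301719)/3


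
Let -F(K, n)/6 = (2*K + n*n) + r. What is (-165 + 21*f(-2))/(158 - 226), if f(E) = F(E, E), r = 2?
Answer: 417/68 ≈ 6.1324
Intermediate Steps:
F(K, n) = -12 - 12*K - 6*n**2 (F(K, n) = -6*((2*K + n*n) + 2) = -6*((2*K + n**2) + 2) = -6*((n**2 + 2*K) + 2) = -6*(2 + n**2 + 2*K) = -12 - 12*K - 6*n**2)
f(E) = -12 - 12*E - 6*E**2
(-165 + 21*f(-2))/(158 - 226) = (-165 + 21*(-12 - 12*(-2) - 6*(-2)**2))/(158 - 226) = (-165 + 21*(-12 + 24 - 6*4))/(-68) = (-165 + 21*(-12 + 24 - 24))*(-1/68) = (-165 + 21*(-12))*(-1/68) = (-165 - 252)*(-1/68) = -417*(-1/68) = 417/68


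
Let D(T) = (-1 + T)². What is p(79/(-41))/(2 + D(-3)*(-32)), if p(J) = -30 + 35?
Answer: -1/102 ≈ -0.0098039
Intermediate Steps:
p(J) = 5
p(79/(-41))/(2 + D(-3)*(-32)) = 5/(2 + (-1 - 3)²*(-32)) = 5/(2 + (-4)²*(-32)) = 5/(2 + 16*(-32)) = 5/(2 - 512) = 5/(-510) = 5*(-1/510) = -1/102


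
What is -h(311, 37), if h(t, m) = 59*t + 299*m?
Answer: -29412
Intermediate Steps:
-h(311, 37) = -(59*311 + 299*37) = -(18349 + 11063) = -1*29412 = -29412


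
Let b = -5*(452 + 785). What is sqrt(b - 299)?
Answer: 2*I*sqrt(1621) ≈ 80.523*I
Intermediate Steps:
b = -6185 (b = -5*1237 = -6185)
sqrt(b - 299) = sqrt(-6185 - 299) = sqrt(-6484) = 2*I*sqrt(1621)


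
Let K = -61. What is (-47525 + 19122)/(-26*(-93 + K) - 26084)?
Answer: 28403/22080 ≈ 1.2864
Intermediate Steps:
(-47525 + 19122)/(-26*(-93 + K) - 26084) = (-47525 + 19122)/(-26*(-93 - 61) - 26084) = -28403/(-26*(-154) - 26084) = -28403/(4004 - 26084) = -28403/(-22080) = -28403*(-1/22080) = 28403/22080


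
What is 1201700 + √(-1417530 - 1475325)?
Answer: 1201700 + I*√2892855 ≈ 1.2017e+6 + 1700.8*I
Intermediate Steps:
1201700 + √(-1417530 - 1475325) = 1201700 + √(-2892855) = 1201700 + I*√2892855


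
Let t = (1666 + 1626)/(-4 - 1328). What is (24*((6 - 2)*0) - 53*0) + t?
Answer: -823/333 ≈ -2.4715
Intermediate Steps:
t = -823/333 (t = 3292/(-1332) = 3292*(-1/1332) = -823/333 ≈ -2.4715)
(24*((6 - 2)*0) - 53*0) + t = (24*((6 - 2)*0) - 53*0) - 823/333 = (24*(4*0) + 0) - 823/333 = (24*0 + 0) - 823/333 = (0 + 0) - 823/333 = 0 - 823/333 = -823/333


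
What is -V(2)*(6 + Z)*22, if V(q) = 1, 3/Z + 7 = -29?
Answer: -781/6 ≈ -130.17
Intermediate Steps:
Z = -1/12 (Z = 3/(-7 - 29) = 3/(-36) = 3*(-1/36) = -1/12 ≈ -0.083333)
-V(2)*(6 + Z)*22 = -1*(6 - 1/12)*22 = -1*(71/12)*22 = -71*22/12 = -1*781/6 = -781/6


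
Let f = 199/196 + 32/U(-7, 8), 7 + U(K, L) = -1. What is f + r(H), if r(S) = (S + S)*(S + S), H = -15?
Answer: 175815/196 ≈ 897.02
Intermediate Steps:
U(K, L) = -8 (U(K, L) = -7 - 1 = -8)
r(S) = 4*S² (r(S) = (2*S)*(2*S) = 4*S²)
f = -585/196 (f = 199/196 + 32/(-8) = 199*(1/196) + 32*(-⅛) = 199/196 - 4 = -585/196 ≈ -2.9847)
f + r(H) = -585/196 + 4*(-15)² = -585/196 + 4*225 = -585/196 + 900 = 175815/196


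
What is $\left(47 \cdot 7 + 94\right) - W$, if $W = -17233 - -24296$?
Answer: $-6640$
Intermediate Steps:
$W = 7063$ ($W = -17233 + 24296 = 7063$)
$\left(47 \cdot 7 + 94\right) - W = \left(47 \cdot 7 + 94\right) - 7063 = \left(329 + 94\right) - 7063 = 423 - 7063 = -6640$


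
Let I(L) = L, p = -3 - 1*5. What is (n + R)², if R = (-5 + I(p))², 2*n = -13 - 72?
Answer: 64009/4 ≈ 16002.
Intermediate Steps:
p = -8 (p = -3 - 5 = -8)
n = -85/2 (n = (-13 - 72)/2 = (½)*(-85) = -85/2 ≈ -42.500)
R = 169 (R = (-5 - 8)² = (-13)² = 169)
(n + R)² = (-85/2 + 169)² = (253/2)² = 64009/4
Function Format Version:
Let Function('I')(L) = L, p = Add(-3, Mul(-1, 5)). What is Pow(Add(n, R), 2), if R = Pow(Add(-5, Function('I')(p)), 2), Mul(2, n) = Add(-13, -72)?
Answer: Rational(64009, 4) ≈ 16002.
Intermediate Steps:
p = -8 (p = Add(-3, -5) = -8)
n = Rational(-85, 2) (n = Mul(Rational(1, 2), Add(-13, -72)) = Mul(Rational(1, 2), -85) = Rational(-85, 2) ≈ -42.500)
R = 169 (R = Pow(Add(-5, -8), 2) = Pow(-13, 2) = 169)
Pow(Add(n, R), 2) = Pow(Add(Rational(-85, 2), 169), 2) = Pow(Rational(253, 2), 2) = Rational(64009, 4)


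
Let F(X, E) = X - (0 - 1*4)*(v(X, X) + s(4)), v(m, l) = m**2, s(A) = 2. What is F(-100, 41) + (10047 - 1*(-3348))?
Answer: 53303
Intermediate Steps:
F(X, E) = 8 + X + 4*X**2 (F(X, E) = X - (0 - 1*4)*(X**2 + 2) = X - (0 - 4)*(2 + X**2) = X - (-4)*(2 + X**2) = X - (-8 - 4*X**2) = X + (8 + 4*X**2) = 8 + X + 4*X**2)
F(-100, 41) + (10047 - 1*(-3348)) = (8 - 100 + 4*(-100)**2) + (10047 - 1*(-3348)) = (8 - 100 + 4*10000) + (10047 + 3348) = (8 - 100 + 40000) + 13395 = 39908 + 13395 = 53303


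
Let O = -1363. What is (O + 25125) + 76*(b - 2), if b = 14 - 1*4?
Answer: 24370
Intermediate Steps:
b = 10 (b = 14 - 4 = 10)
(O + 25125) + 76*(b - 2) = (-1363 + 25125) + 76*(10 - 2) = 23762 + 76*8 = 23762 + 608 = 24370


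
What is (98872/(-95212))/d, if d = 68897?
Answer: -24718/1639955291 ≈ -1.5072e-5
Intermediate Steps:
(98872/(-95212))/d = (98872/(-95212))/68897 = (98872*(-1/95212))*(1/68897) = -24718/23803*1/68897 = -24718/1639955291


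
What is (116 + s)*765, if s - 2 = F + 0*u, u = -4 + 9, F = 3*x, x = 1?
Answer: 92565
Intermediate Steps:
F = 3 (F = 3*1 = 3)
u = 5
s = 5 (s = 2 + (3 + 0*5) = 2 + (3 + 0) = 2 + 3 = 5)
(116 + s)*765 = (116 + 5)*765 = 121*765 = 92565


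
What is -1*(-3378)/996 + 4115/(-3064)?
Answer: 520971/254312 ≈ 2.0485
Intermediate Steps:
-1*(-3378)/996 + 4115/(-3064) = 3378*(1/996) + 4115*(-1/3064) = 563/166 - 4115/3064 = 520971/254312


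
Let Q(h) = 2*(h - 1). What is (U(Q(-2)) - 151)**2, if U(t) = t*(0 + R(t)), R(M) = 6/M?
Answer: 21025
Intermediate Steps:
Q(h) = -2 + 2*h (Q(h) = 2*(-1 + h) = -2 + 2*h)
U(t) = 6 (U(t) = t*(0 + 6/t) = t*(6/t) = 6)
(U(Q(-2)) - 151)**2 = (6 - 151)**2 = (-145)**2 = 21025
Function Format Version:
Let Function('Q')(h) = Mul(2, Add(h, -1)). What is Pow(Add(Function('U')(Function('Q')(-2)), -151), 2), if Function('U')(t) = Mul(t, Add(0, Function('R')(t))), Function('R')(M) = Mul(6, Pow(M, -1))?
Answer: 21025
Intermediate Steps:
Function('Q')(h) = Add(-2, Mul(2, h)) (Function('Q')(h) = Mul(2, Add(-1, h)) = Add(-2, Mul(2, h)))
Function('U')(t) = 6 (Function('U')(t) = Mul(t, Add(0, Mul(6, Pow(t, -1)))) = Mul(t, Mul(6, Pow(t, -1))) = 6)
Pow(Add(Function('U')(Function('Q')(-2)), -151), 2) = Pow(Add(6, -151), 2) = Pow(-145, 2) = 21025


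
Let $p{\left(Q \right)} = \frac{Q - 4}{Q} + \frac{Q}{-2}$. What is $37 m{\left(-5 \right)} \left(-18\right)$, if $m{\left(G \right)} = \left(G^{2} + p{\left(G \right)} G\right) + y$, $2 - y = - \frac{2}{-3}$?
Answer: $-3219$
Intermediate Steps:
$y = \frac{4}{3}$ ($y = 2 - - \frac{2}{-3} = 2 - \left(-2\right) \left(- \frac{1}{3}\right) = 2 - \frac{2}{3} = \frac{4}{3} \approx 1.3333$)
$p{\left(Q \right)} = - \frac{Q}{2} + \frac{-4 + Q}{Q}$ ($p{\left(Q \right)} = \frac{Q - 4}{Q} + Q \left(- \frac{1}{2}\right) = \frac{-4 + Q}{Q} - \frac{Q}{2} = - \frac{Q}{2} + \frac{-4 + Q}{Q}$)
$m{\left(G \right)} = \frac{4}{3} + G^{2} + G \left(1 - \frac{4}{G} - \frac{G}{2}\right)$ ($m{\left(G \right)} = \left(G^{2} + \left(1 - \frac{4}{G} - \frac{G}{2}\right) G\right) + \frac{4}{3} = \left(G^{2} + G \left(1 - \frac{4}{G} - \frac{G}{2}\right)\right) + \frac{4}{3} = \frac{4}{3} + G^{2} + G \left(1 - \frac{4}{G} - \frac{G}{2}\right)$)
$37 m{\left(-5 \right)} \left(-18\right) = 37 \left(- \frac{8}{3} - 5 + \frac{\left(-5\right)^{2}}{2}\right) \left(-18\right) = 37 \left(- \frac{8}{3} - 5 + \frac{1}{2} \cdot 25\right) \left(-18\right) = 37 \left(- \frac{8}{3} - 5 + \frac{25}{2}\right) \left(-18\right) = 37 \cdot \frac{29}{6} \left(-18\right) = \frac{1073}{6} \left(-18\right) = -3219$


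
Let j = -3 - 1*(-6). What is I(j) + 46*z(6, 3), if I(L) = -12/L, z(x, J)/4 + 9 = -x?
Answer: -2764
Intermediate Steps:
z(x, J) = -36 - 4*x (z(x, J) = -36 + 4*(-x) = -36 - 4*x)
j = 3 (j = -3 + 6 = 3)
I(j) + 46*z(6, 3) = -12/3 + 46*(-36 - 4*6) = -12*⅓ + 46*(-36 - 24) = -4 + 46*(-60) = -4 - 2760 = -2764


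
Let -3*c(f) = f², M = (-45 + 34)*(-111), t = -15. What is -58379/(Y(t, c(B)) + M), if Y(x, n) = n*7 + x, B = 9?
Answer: -58379/1017 ≈ -57.403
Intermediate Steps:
M = 1221 (M = -11*(-111) = 1221)
c(f) = -f²/3
Y(x, n) = x + 7*n (Y(x, n) = 7*n + x = x + 7*n)
-58379/(Y(t, c(B)) + M) = -58379/((-15 + 7*(-⅓*9²)) + 1221) = -58379/((-15 + 7*(-⅓*81)) + 1221) = -58379/((-15 + 7*(-27)) + 1221) = -58379/((-15 - 189) + 1221) = -58379/(-204 + 1221) = -58379/1017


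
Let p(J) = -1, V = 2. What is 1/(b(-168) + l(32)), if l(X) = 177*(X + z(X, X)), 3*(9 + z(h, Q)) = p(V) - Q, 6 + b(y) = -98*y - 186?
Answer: 1/18396 ≈ 5.4360e-5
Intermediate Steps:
b(y) = -192 - 98*y (b(y) = -6 + (-98*y - 186) = -6 + (-186 - 98*y) = -192 - 98*y)
z(h, Q) = -28/3 - Q/3 (z(h, Q) = -9 + (-1 - Q)/3 = -9 + (-⅓ - Q/3) = -28/3 - Q/3)
l(X) = -1652 + 118*X (l(X) = 177*(X + (-28/3 - X/3)) = 177*(-28/3 + 2*X/3) = -1652 + 118*X)
1/(b(-168) + l(32)) = 1/((-192 - 98*(-168)) + (-1652 + 118*32)) = 1/((-192 + 16464) + (-1652 + 3776)) = 1/(16272 + 2124) = 1/18396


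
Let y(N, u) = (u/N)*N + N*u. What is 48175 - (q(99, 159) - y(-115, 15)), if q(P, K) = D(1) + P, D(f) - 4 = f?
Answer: 46361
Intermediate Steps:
D(f) = 4 + f
y(N, u) = u + N*u
q(P, K) = 5 + P (q(P, K) = (4 + 1) + P = 5 + P)
48175 - (q(99, 159) - y(-115, 15)) = 48175 - ((5 + 99) - 15*(1 - 115)) = 48175 - (104 - 15*(-114)) = 48175 - (104 - 1*(-1710)) = 48175 - (104 + 1710) = 48175 - 1*1814 = 48175 - 1814 = 46361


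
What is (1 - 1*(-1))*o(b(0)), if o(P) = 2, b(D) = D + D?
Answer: 4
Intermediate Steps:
b(D) = 2*D
(1 - 1*(-1))*o(b(0)) = (1 - 1*(-1))*2 = (1 + 1)*2 = 2*2 = 4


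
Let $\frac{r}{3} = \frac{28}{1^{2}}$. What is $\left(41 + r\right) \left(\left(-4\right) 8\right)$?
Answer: $-4000$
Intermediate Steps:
$r = 84$ ($r = 3 \frac{28}{1^{2}} = 3 \cdot \frac{28}{1} = 3 \cdot 28 \cdot 1 = 3 \cdot 28 = 84$)
$\left(41 + r\right) \left(\left(-4\right) 8\right) = \left(41 + 84\right) \left(\left(-4\right) 8\right) = 125 \left(-32\right) = -4000$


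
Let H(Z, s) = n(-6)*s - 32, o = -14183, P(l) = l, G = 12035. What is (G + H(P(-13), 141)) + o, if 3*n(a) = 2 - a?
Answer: -1804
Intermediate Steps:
n(a) = ⅔ - a/3 (n(a) = (2 - a)/3 = ⅔ - a/3)
H(Z, s) = -32 + 8*s/3 (H(Z, s) = (⅔ - ⅓*(-6))*s - 32 = (⅔ + 2)*s - 32 = 8*s/3 - 32 = -32 + 8*s/3)
(G + H(P(-13), 141)) + o = (12035 + (-32 + (8/3)*141)) - 14183 = (12035 + (-32 + 376)) - 14183 = (12035 + 344) - 14183 = 12379 - 14183 = -1804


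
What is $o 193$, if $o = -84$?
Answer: $-16212$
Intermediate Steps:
$o 193 = \left(-84\right) 193 = -16212$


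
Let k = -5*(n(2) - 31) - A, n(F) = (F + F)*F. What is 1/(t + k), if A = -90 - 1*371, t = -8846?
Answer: -1/8270 ≈ -0.00012092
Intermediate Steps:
n(F) = 2*F² (n(F) = (2*F)*F = 2*F²)
A = -461 (A = -90 - 371 = -461)
k = 576 (k = -5*(2*2² - 31) - 1*(-461) = -5*(2*4 - 31) + 461 = -5*(8 - 31) + 461 = -5*(-23) + 461 = 115 + 461 = 576)
1/(t + k) = 1/(-8846 + 576) = 1/(-8270) = -1/8270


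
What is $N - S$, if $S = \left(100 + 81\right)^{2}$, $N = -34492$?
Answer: $-67253$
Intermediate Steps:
$S = 32761$ ($S = 181^{2} = 32761$)
$N - S = -34492 - 32761 = -67253$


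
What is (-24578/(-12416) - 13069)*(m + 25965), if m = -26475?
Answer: 20685616065/3104 ≈ 6.6642e+6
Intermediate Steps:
(-24578/(-12416) - 13069)*(m + 25965) = (-24578/(-12416) - 13069)*(-26475 + 25965) = (-24578*(-1/12416) - 13069)*(-510) = (12289/6208 - 13069)*(-510) = -81120063/6208*(-510) = 20685616065/3104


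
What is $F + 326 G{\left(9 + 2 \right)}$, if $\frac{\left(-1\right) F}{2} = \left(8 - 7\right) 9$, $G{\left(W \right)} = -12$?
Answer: $-3930$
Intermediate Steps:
$F = -18$ ($F = - 2 \left(8 - 7\right) 9 = - 2 \cdot 1 \cdot 9 = \left(-2\right) 9 = -18$)
$F + 326 G{\left(9 + 2 \right)} = -18 + 326 \left(-12\right) = -18 - 3912 = -3930$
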